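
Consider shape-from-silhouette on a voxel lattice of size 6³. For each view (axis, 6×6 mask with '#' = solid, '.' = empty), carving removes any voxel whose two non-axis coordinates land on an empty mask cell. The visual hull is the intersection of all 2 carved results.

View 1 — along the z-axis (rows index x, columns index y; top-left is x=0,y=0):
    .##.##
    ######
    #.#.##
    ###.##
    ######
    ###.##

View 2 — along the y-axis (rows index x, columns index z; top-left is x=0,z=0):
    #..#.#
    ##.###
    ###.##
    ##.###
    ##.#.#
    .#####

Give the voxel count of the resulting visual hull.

136 voxels

initial block: 6^3 = 216
V1 z: intersect with XY mask (30 set) -- 180 left
V2 y: intersect with XZ mask (27 set) -- 136 left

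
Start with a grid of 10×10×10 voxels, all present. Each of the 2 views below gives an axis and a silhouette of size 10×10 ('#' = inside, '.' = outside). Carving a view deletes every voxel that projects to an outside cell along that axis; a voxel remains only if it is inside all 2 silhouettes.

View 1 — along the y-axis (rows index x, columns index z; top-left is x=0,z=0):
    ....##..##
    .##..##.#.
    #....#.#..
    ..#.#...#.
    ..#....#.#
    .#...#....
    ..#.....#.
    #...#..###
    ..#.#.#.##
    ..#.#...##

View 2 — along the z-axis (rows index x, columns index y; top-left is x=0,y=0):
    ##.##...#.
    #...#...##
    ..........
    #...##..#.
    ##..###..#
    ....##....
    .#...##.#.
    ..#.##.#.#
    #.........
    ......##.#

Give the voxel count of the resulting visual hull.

initial block: 10^3 = 1000
carve view 1 (along y, XZ-mask fill 36/100): 360 voxels remain
carve view 2 (along z, XY-mask fill 34/100): 124 voxels remain

124 voxels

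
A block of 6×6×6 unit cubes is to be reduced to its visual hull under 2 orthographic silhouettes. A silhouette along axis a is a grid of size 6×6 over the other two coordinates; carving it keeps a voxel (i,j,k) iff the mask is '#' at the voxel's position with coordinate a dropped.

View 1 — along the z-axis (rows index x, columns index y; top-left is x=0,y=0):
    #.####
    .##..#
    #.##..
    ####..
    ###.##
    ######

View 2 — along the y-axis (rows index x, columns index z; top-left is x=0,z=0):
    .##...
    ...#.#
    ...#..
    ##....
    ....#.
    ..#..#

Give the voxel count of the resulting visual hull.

initial block: 6^3 = 216
V1 z: intersect with XY mask (26 set) -- 156 left
V2 y: intersect with XZ mask (10 set) -- 44 left

44 voxels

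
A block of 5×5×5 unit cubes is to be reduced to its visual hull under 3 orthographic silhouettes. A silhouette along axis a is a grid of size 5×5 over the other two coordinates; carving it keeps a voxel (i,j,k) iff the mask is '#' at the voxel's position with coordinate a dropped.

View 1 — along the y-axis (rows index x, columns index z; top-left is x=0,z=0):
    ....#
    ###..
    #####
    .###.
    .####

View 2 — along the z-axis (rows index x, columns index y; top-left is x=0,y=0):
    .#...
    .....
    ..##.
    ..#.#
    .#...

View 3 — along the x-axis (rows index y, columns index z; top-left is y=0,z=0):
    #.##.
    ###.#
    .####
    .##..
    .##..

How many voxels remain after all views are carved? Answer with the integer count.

voxel count = 15

initial block: 5^3 = 125
[1] y-view keeps 16 columns → grid now 80
[2] z-view keeps 6 columns → grid now 21
[3] x-view keeps 15 columns → grid now 15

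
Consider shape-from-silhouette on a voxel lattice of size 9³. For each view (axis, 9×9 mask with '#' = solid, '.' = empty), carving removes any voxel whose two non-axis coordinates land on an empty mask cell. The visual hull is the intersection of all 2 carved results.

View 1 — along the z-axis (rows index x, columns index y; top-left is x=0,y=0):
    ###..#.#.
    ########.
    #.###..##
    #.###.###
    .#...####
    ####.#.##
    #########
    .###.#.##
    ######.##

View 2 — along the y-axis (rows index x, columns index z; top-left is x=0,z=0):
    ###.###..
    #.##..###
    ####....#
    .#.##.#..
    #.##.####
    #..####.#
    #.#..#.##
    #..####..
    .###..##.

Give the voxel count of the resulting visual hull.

328 voxels

before carving: 729 voxels (9×9×9)
V1 z: intersect with XY mask (61 set) -- 549 left
V2 y: intersect with XZ mask (49 set) -- 328 left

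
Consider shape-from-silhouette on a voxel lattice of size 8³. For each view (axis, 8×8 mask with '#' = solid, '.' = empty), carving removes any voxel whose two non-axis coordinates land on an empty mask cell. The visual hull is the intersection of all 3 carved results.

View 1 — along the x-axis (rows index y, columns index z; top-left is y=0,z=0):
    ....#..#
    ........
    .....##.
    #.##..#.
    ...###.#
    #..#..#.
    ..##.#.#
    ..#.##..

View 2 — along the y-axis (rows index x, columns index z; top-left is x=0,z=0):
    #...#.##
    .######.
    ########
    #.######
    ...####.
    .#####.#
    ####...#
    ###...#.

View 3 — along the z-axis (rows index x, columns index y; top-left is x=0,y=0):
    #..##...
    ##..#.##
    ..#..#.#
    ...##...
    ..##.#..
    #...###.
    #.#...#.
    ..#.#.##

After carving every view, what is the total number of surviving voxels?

remaining voxels: 56

start: 8×8×8 = 512 voxels
carve view 1 (along x, YZ-mask fill 22/64): 176 voxels remain
carve view 2 (along y, XZ-mask fill 44/64): 123 voxels remain
carve view 3 (along z, XY-mask fill 27/64): 56 voxels remain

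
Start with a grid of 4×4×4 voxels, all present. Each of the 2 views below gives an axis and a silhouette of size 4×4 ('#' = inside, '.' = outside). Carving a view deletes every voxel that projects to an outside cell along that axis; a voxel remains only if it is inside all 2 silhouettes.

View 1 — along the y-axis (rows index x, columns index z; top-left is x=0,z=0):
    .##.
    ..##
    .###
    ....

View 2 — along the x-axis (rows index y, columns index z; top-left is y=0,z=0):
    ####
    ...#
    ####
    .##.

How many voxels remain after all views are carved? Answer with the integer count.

21 voxels

full grid |V| = 64
after view 1 [y-axis, 7 of 16 cells solid] → remaining = 28
after view 2 [x-axis, 11 of 16 cells solid] → remaining = 21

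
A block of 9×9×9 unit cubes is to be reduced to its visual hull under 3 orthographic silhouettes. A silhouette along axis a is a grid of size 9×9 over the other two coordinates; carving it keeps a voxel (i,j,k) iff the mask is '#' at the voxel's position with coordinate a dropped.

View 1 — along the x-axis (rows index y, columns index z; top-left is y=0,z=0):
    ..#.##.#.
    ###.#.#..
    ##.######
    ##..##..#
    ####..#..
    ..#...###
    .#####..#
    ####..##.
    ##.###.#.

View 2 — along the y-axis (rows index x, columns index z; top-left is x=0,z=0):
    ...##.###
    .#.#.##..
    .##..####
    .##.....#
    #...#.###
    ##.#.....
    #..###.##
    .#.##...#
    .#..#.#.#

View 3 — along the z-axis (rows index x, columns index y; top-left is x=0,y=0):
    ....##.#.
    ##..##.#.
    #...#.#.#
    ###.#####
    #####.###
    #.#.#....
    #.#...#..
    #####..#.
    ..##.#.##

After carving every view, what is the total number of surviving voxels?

initial block: 9^3 = 729
V1 x: intersect with YZ mask (49 set) -- 441 left
V2 y: intersect with XZ mask (40 set) -- 215 left
V3 z: intersect with XY mask (45 set) -- 115 left

|visual hull| = 115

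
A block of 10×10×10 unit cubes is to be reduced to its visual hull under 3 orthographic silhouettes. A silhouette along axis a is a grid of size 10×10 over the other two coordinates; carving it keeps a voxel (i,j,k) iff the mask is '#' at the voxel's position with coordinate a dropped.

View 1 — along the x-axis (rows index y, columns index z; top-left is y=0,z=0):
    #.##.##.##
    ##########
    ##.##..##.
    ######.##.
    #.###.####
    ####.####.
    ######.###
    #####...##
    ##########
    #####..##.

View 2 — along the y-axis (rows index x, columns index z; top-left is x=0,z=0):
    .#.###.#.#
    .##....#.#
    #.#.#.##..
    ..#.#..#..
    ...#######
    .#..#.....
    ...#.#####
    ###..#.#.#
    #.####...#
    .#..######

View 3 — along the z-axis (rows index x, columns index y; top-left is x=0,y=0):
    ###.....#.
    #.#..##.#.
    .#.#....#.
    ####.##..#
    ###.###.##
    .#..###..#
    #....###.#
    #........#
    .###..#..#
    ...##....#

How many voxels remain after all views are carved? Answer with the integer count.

remaining voxels: 184

initial block: 10^3 = 1000
after view 1 [x-axis, 80 of 100 cells solid] → remaining = 800
after view 2 [y-axis, 52 of 100 cells solid] → remaining = 403
after view 3 [z-axis, 47 of 100 cells solid] → remaining = 184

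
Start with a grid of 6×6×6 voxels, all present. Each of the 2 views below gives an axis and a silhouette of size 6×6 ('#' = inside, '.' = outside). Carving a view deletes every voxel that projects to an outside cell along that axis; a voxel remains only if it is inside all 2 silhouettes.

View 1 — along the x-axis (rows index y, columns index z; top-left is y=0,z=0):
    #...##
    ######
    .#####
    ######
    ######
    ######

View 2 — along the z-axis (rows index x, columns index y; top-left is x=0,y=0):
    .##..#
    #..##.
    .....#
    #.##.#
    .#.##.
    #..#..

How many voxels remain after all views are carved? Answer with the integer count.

remaining voxels: 85

before carving: 216 voxels (6×6×6)
carve view 1 (along x, YZ-mask fill 32/36): 192 voxels remain
carve view 2 (along z, XY-mask fill 16/36): 85 voxels remain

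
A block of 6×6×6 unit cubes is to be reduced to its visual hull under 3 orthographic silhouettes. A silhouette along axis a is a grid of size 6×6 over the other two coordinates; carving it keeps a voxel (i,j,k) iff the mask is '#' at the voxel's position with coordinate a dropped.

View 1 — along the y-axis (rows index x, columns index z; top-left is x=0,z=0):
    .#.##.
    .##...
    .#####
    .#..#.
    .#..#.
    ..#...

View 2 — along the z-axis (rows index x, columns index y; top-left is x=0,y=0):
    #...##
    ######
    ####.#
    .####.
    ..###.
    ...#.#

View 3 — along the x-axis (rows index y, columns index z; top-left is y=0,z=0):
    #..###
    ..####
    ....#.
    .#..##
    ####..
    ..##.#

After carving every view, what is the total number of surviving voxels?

start: 6×6×6 = 216 voxels
step 1: project along y, AND mask (15/36) → |grid| = 90
step 2: project along z, AND mask (23/36) → |grid| = 62
step 3: project along x, AND mask (19/36) → |grid| = 34

remaining voxels: 34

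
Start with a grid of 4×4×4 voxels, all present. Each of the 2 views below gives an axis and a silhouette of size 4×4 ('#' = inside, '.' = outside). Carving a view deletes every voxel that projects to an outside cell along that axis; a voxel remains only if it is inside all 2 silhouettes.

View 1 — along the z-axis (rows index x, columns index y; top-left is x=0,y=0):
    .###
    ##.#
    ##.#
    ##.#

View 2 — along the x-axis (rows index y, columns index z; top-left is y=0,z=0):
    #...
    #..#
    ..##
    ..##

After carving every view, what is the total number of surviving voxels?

|visual hull| = 21

full grid |V| = 64
  1. axis=2 (XY plane), |mask|=12  ⇒  voxels=48
  2. axis=0 (YZ plane), |mask|=7  ⇒  voxels=21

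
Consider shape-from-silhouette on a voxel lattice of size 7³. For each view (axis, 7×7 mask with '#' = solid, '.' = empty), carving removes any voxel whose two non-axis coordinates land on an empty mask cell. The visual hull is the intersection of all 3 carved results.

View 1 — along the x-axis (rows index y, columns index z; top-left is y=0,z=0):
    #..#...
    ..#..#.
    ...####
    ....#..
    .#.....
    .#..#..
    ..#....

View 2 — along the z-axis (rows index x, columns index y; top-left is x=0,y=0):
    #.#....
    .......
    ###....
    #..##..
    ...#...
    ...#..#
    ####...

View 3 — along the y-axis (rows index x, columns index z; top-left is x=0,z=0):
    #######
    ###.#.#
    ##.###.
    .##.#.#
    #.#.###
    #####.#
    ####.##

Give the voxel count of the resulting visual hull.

initial block: 7^3 = 343
carve view 1 (along x, YZ-mask fill 13/49): 91 voxels remain
carve view 2 (along z, XY-mask fill 15/49): 30 voxels remain
carve view 3 (along y, XZ-mask fill 38/49): 24 voxels remain

remaining voxels: 24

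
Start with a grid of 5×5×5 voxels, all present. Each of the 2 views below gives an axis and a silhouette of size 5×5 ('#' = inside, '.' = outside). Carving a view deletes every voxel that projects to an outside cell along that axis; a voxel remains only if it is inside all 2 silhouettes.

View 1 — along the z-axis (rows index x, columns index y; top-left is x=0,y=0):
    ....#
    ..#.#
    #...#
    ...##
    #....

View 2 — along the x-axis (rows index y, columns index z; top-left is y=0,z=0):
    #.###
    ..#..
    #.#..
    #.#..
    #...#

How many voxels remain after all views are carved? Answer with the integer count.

before carving: 125 voxels (5×5×5)
step 1: project along z, AND mask (8/25) → |grid| = 40
step 2: project along x, AND mask (11/25) → |grid| = 20

voxel count = 20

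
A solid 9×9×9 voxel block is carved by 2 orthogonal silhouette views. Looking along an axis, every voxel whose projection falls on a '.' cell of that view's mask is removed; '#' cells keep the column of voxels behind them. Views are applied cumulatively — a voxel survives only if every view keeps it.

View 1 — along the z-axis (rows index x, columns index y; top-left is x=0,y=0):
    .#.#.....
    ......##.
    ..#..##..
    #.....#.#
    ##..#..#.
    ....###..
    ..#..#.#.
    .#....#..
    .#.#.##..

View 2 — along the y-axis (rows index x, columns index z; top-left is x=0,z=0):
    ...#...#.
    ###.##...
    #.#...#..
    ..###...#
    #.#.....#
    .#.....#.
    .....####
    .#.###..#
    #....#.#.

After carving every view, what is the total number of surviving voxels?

remaining voxels: 87

full grid |V| = 729
  1. axis=2 (XY plane), |mask|=26  ⇒  voxels=234
  2. axis=1 (XZ plane), |mask|=31  ⇒  voxels=87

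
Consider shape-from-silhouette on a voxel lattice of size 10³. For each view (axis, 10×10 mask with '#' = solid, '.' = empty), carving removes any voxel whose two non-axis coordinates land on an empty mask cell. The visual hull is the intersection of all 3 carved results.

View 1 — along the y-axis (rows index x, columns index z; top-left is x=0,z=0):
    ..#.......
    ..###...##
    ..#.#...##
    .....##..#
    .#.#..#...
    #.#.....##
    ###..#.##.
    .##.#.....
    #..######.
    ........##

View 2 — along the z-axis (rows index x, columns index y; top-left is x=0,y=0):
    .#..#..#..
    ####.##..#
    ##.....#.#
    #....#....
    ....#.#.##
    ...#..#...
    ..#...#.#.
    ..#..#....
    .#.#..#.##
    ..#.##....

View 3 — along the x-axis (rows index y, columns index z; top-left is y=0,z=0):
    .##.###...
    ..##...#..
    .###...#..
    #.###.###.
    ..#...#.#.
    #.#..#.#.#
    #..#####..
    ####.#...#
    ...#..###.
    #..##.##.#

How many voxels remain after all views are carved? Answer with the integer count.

|visual hull| = 78

before carving: 1000 voxels (10×10×10)
step 1: project along y, AND mask (38/100) → |grid| = 380
step 2: project along z, AND mask (35/100) → |grid| = 145
step 3: project along x, AND mask (49/100) → |grid| = 78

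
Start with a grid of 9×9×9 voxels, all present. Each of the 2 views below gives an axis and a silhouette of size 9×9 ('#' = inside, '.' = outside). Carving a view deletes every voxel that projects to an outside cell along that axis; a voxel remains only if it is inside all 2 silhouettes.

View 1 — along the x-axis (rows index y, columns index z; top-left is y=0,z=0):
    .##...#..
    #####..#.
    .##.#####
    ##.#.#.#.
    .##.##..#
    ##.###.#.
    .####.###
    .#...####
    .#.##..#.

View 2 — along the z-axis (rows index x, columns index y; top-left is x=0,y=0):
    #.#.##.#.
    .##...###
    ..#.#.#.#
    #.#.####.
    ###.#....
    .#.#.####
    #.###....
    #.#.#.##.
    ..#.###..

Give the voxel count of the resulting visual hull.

before carving: 729 voxels (9×9×9)
step 1: project along x, AND mask (48/81) → |grid| = 432
step 2: project along z, AND mask (43/81) → |grid| = 237

voxel count = 237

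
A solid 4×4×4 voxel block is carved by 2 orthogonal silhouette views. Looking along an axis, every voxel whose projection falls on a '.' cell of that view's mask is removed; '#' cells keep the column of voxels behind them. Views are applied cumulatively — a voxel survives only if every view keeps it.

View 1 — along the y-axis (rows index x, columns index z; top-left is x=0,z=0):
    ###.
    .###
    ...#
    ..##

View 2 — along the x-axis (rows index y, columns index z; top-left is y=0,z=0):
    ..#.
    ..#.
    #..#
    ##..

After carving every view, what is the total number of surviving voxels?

full grid |V| = 64
V1 y: intersect with XZ mask (9 set) -- 36 left
V2 x: intersect with YZ mask (6 set) -- 13 left

voxel count = 13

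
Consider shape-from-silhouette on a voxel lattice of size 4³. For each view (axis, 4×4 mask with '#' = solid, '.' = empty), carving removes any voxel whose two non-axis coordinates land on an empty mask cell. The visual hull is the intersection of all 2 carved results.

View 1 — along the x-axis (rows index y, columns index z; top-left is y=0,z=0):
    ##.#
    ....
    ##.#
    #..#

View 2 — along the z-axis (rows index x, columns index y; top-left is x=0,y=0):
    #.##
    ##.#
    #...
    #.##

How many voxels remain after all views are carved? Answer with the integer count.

before carving: 64 voxels (4×4×4)
step 1: project along x, AND mask (8/16) → |grid| = 32
step 2: project along z, AND mask (10/16) → |grid| = 24

24 voxels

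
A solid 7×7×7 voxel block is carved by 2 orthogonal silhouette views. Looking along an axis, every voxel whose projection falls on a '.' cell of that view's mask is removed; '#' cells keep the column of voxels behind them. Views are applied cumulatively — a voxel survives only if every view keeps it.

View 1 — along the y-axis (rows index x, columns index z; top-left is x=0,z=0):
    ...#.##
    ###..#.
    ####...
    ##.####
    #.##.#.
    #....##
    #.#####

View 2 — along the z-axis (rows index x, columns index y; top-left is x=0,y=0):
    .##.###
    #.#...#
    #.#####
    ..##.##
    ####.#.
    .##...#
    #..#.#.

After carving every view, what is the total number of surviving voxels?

before carving: 343 voxels (7×7×7)
  1. axis=1 (XZ plane), |mask|=30  ⇒  voxels=210
  2. axis=2 (XY plane), |mask|=29  ⇒  voxels=122

voxel count = 122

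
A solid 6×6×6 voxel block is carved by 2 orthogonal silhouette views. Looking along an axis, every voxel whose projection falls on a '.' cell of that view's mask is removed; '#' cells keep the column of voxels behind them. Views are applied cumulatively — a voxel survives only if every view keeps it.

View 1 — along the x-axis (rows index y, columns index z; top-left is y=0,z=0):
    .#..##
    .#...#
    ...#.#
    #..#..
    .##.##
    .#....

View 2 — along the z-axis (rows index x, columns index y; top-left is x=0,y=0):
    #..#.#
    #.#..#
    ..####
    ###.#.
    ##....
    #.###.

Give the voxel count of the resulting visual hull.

|visual hull| = 48

start: 6×6×6 = 216 voxels
after view 1 [x-axis, 14 of 36 cells solid] → remaining = 84
after view 2 [z-axis, 20 of 36 cells solid] → remaining = 48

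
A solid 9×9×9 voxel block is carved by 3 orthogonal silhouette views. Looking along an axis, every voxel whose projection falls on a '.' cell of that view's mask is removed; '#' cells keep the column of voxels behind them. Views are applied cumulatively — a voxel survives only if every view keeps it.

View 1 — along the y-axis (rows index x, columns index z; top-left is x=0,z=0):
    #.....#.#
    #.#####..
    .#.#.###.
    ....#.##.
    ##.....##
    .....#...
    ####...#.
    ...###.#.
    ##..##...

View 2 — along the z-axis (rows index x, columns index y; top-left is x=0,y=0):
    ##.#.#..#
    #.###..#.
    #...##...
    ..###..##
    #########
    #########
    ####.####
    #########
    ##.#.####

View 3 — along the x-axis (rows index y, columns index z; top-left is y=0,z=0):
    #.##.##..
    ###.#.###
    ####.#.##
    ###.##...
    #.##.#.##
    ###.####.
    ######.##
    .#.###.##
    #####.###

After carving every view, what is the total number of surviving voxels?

remaining voxels: 165

full grid |V| = 729
V1 y: intersect with XZ mask (35 set) -- 315 left
V2 z: intersect with XY mask (60 set) -- 224 left
V3 x: intersect with YZ mask (59 set) -- 165 left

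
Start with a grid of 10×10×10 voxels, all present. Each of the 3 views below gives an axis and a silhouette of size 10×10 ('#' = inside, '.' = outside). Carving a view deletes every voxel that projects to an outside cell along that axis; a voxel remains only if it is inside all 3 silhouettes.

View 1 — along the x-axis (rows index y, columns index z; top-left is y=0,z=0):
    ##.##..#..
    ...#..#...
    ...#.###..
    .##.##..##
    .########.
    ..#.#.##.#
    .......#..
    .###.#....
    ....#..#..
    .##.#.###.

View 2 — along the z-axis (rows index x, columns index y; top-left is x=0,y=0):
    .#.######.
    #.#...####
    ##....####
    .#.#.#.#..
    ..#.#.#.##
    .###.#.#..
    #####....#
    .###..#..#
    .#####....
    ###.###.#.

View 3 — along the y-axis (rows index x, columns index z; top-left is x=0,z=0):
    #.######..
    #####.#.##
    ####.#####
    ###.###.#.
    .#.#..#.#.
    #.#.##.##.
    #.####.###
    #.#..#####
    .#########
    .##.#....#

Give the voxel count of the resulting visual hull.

start: 10×10×10 = 1000 voxels
step 1: project along x, AND mask (43/100) → |grid| = 430
step 2: project along z, AND mask (56/100) → |grid| = 231
step 3: project along y, AND mask (69/100) → |grid| = 155

|visual hull| = 155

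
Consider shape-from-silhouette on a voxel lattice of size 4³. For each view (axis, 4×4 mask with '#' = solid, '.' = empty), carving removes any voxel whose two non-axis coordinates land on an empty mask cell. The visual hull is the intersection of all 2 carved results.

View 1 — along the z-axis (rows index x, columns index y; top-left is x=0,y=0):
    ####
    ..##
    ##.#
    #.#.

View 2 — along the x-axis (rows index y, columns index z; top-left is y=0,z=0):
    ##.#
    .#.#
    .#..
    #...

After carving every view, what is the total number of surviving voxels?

19 voxels

initial block: 4^3 = 64
V1 z: intersect with XY mask (11 set) -- 44 left
V2 x: intersect with YZ mask (7 set) -- 19 left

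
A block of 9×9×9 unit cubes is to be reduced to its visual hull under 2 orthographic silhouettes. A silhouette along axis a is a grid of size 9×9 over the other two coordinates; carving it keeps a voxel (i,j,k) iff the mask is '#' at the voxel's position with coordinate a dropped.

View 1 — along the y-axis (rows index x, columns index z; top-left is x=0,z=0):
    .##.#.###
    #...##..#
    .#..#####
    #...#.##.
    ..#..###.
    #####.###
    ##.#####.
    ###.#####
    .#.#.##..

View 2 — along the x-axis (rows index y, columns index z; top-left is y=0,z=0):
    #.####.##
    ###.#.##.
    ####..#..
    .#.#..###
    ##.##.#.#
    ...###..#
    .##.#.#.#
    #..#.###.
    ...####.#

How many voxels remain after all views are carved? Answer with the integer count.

remaining voxels: 272

initial block: 9^3 = 729
carve view 1 (along y, XZ-mask fill 51/81): 459 voxels remain
carve view 2 (along x, YZ-mask fill 48/81): 272 voxels remain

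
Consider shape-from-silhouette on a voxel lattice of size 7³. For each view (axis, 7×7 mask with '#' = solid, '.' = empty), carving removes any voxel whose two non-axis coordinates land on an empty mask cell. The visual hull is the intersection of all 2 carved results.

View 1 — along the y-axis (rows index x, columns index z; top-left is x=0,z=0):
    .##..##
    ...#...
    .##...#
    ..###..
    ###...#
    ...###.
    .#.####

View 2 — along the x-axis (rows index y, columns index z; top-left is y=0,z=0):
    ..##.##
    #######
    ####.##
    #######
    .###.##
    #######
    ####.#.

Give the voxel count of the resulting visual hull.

voxel count = 139

start: 7×7×7 = 343 voxels
carve view 1 (along y, XZ-mask fill 23/49): 161 voxels remain
carve view 2 (along x, YZ-mask fill 41/49): 139 voxels remain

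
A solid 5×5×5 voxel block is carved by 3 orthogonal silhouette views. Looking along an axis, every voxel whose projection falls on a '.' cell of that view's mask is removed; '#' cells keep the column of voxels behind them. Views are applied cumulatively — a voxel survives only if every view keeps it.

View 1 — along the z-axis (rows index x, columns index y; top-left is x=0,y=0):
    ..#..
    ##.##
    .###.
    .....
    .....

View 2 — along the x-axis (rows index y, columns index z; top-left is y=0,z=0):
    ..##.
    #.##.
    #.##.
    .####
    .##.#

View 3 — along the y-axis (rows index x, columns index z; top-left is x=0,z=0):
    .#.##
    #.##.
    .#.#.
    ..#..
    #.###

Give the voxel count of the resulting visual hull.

start: 5×5×5 = 125 voxels
carve view 1 (along z, XY-mask fill 8/25): 40 voxels remain
carve view 2 (along x, YZ-mask fill 15/25): 25 voxels remain
carve view 3 (along y, XZ-mask fill 13/25): 13 voxels remain

voxel count = 13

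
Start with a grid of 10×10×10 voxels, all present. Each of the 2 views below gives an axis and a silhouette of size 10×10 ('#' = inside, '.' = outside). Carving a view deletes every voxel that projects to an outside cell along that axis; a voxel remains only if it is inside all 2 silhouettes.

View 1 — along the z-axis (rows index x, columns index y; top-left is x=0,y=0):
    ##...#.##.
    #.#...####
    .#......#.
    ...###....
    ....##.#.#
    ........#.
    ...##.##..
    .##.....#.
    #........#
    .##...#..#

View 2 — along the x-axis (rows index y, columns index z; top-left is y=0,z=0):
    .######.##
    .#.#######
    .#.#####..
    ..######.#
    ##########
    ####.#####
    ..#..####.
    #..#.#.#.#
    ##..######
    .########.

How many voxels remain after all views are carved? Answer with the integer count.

252 voxels

full grid |V| = 1000
V1 z: intersect with XY mask (34 set) -- 340 left
V2 x: intersect with YZ mask (74 set) -- 252 left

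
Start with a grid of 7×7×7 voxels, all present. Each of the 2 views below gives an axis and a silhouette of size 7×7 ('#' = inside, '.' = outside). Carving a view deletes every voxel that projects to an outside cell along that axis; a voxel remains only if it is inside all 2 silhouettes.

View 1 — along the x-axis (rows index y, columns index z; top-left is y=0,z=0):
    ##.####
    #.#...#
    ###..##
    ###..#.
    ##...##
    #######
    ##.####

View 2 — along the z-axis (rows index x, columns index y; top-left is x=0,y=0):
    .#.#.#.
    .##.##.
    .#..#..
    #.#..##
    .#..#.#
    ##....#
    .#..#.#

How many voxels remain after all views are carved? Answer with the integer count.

105 voxels

start: 7×7×7 = 343 voxels
after view 1 [x-axis, 35 of 49 cells solid] → remaining = 245
after view 2 [z-axis, 22 of 49 cells solid] → remaining = 105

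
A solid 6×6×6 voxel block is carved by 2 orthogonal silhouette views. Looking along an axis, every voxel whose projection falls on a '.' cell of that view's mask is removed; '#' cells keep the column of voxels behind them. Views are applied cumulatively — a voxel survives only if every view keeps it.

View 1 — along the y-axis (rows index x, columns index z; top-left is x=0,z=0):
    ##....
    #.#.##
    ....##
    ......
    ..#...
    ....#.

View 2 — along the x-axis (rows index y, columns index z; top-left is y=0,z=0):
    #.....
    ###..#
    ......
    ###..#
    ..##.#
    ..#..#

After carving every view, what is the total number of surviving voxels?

24 voxels

initial block: 6^3 = 216
V1 y: intersect with XZ mask (10 set) -- 60 left
V2 x: intersect with YZ mask (14 set) -- 24 left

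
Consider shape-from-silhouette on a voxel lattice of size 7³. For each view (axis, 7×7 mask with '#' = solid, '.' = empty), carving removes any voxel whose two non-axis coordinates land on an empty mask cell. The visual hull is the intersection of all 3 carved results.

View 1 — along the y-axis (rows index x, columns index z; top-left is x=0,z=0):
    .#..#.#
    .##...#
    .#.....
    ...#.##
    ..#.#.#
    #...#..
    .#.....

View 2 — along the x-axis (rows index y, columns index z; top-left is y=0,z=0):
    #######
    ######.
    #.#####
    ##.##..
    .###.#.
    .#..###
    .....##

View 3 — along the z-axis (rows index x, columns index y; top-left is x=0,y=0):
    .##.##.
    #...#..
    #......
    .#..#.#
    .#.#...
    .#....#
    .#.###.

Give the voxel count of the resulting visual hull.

29 voxels

start: 7×7×7 = 343 voxels
[1] y-view keeps 16 columns → grid now 112
[2] x-view keeps 33 columns → grid now 74
[3] z-view keeps 18 columns → grid now 29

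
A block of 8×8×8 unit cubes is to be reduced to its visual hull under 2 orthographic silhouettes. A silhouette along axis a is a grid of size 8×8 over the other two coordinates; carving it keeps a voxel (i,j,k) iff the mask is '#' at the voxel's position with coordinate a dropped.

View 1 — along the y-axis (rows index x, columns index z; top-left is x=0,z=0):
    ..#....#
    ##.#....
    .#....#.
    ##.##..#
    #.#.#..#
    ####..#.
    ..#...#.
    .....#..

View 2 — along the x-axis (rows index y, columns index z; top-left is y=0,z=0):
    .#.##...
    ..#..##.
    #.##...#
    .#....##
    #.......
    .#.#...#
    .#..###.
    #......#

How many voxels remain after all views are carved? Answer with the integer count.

|visual hull| = 72

before carving: 512 voxels (8×8×8)
V1 y: intersect with XZ mask (24 set) -- 192 left
V2 x: intersect with YZ mask (23 set) -- 72 left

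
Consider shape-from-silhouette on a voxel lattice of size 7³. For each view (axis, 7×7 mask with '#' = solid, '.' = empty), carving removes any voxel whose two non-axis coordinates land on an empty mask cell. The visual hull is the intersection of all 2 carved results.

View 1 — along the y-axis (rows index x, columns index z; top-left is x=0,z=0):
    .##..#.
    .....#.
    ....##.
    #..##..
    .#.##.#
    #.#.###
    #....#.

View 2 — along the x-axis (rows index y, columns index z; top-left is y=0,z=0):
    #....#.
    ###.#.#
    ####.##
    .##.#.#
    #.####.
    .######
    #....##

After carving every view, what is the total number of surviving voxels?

before carving: 343 voxels (7×7×7)
step 1: project along y, AND mask (20/49) → |grid| = 140
step 2: project along x, AND mask (31/49) → |grid| = 90

voxel count = 90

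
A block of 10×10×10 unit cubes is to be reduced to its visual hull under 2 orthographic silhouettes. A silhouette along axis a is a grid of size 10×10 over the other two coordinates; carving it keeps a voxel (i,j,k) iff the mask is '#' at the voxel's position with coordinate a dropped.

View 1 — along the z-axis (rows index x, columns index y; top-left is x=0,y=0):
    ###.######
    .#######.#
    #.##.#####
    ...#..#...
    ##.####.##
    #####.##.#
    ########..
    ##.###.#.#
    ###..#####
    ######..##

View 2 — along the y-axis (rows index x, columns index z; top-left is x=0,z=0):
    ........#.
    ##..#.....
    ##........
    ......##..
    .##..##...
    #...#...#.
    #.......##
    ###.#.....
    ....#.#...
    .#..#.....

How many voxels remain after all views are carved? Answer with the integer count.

start: 10×10×10 = 1000 voxels
step 1: project along z, AND mask (74/100) → |grid| = 740
step 2: project along y, AND mask (26/100) → |grid| = 193

193 voxels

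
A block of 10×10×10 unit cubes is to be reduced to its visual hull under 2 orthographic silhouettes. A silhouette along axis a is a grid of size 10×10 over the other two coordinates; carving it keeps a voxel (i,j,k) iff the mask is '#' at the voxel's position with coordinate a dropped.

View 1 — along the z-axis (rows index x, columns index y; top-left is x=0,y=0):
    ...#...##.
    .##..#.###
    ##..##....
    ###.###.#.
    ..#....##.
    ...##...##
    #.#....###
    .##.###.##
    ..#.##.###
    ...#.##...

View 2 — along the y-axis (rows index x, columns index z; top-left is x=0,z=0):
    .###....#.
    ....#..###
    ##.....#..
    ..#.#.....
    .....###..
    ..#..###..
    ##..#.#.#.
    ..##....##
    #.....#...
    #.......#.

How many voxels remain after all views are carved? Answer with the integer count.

full grid |V| = 1000
carve view 1 (along z, XY-mask fill 48/100): 480 voxels remain
carve view 2 (along y, XZ-mask fill 33/100): 158 voxels remain

remaining voxels: 158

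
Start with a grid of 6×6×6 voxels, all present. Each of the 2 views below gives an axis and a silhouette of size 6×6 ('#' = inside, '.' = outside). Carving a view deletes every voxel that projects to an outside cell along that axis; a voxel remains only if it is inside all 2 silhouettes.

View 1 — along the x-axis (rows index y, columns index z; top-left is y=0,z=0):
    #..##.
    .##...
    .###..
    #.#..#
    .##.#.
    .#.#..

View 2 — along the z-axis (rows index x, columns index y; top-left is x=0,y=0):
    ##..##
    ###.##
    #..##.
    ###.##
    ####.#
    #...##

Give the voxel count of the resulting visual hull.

|visual hull| = 66

start: 6×6×6 = 216 voxels
carve view 1 (along x, YZ-mask fill 16/36): 96 voxels remain
carve view 2 (along z, XY-mask fill 25/36): 66 voxels remain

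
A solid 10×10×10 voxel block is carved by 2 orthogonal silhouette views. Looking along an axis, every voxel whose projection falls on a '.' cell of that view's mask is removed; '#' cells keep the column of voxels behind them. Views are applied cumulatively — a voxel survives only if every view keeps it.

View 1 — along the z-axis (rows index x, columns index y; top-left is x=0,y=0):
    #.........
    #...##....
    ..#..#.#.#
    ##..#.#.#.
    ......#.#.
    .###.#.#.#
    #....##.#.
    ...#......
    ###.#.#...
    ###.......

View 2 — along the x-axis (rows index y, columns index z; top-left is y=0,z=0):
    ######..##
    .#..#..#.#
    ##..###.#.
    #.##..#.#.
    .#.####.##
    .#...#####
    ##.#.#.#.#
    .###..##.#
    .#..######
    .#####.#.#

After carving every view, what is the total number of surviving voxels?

214 voxels

start: 10×10×10 = 1000 voxels
  1. axis=2 (XY plane), |mask|=34  ⇒  voxels=340
  2. axis=0 (YZ plane), |mask|=62  ⇒  voxels=214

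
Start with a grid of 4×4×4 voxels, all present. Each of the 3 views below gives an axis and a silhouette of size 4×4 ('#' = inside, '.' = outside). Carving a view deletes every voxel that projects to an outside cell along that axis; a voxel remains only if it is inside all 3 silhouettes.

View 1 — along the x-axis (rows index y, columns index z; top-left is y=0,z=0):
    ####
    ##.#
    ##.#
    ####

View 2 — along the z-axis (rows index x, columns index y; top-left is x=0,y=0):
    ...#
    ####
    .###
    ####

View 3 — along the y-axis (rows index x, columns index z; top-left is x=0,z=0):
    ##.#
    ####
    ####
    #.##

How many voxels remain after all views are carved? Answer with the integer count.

full grid |V| = 64
[1] x-view keeps 14 columns → grid now 56
[2] z-view keeps 12 columns → grid now 42
[3] y-view keeps 14 columns → grid now 37

37 voxels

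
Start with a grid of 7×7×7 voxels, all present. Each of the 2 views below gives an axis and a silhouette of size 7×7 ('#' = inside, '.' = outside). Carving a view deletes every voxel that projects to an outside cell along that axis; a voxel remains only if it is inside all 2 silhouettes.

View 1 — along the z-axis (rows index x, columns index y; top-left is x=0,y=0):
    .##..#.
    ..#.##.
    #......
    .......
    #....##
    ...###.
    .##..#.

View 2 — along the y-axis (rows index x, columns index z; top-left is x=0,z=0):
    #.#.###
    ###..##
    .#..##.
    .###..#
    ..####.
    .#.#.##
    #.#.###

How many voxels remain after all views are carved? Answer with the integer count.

72 voxels

initial block: 7^3 = 343
after view 1 [z-axis, 16 of 49 cells solid] → remaining = 112
after view 2 [y-axis, 30 of 49 cells solid] → remaining = 72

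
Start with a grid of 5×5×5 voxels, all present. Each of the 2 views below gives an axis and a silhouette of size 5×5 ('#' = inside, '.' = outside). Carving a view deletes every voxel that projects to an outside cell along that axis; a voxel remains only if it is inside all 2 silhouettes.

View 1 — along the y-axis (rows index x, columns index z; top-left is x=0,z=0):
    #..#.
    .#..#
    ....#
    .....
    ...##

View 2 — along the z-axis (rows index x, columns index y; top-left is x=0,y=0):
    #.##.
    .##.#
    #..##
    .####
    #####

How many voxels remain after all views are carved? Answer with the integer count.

before carving: 125 voxels (5×5×5)
  1. axis=1 (XZ plane), |mask|=7  ⇒  voxels=35
  2. axis=2 (XY plane), |mask|=18  ⇒  voxels=25

remaining voxels: 25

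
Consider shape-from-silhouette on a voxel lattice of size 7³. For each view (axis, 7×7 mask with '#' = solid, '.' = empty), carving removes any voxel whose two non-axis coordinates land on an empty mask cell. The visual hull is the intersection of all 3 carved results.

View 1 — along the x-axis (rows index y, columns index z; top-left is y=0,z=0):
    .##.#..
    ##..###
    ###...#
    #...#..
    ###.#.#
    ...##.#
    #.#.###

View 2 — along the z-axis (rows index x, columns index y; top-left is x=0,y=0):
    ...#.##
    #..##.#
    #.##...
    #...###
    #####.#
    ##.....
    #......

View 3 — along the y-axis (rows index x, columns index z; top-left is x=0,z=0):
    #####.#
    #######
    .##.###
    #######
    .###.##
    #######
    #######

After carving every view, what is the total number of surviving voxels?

start: 7×7×7 = 343 voxels
carve view 1 (along x, YZ-mask fill 27/49): 189 voxels remain
carve view 2 (along z, XY-mask fill 23/49): 85 voxels remain
carve view 3 (along y, XZ-mask fill 44/49): 72 voxels remain

remaining voxels: 72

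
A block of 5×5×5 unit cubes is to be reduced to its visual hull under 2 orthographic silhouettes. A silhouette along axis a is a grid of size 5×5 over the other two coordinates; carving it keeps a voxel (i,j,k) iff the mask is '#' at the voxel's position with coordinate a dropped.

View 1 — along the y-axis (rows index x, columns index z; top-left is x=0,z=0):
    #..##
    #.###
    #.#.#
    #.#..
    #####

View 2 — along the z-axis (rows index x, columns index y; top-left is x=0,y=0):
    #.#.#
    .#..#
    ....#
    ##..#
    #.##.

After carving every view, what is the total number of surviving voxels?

voxel count = 41

initial block: 5^3 = 125
  1. axis=1 (XZ plane), |mask|=17  ⇒  voxels=85
  2. axis=2 (XY plane), |mask|=12  ⇒  voxels=41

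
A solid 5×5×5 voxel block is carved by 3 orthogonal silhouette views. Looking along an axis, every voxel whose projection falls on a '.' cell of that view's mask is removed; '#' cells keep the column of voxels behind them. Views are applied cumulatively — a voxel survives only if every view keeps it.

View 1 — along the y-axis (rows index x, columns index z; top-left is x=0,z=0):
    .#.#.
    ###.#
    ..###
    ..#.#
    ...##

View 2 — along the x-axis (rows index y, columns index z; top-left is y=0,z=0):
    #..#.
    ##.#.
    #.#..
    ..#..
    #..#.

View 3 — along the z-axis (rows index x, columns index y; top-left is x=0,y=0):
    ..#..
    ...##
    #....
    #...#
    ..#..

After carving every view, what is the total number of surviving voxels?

initial block: 5^3 = 125
after view 1 [y-axis, 13 of 25 cells solid] → remaining = 65
after view 2 [x-axis, 10 of 25 cells solid] → remaining = 21
after view 3 [z-axis, 7 of 25 cells solid] → remaining = 3

|visual hull| = 3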